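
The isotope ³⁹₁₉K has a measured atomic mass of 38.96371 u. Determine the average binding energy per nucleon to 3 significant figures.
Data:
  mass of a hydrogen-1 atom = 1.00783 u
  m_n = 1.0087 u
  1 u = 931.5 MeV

8.58 MeV/nucleon

The nucleus contains 19 protons and 39 − 19 = 20 neutrons.
Total constituent mass: 19 × 1.00783 + 20 × 1.0087 = 39.32277 u
Mass defect Δm = 39.32277 − 38.96371 = 0.35906 u
Binding energy = Δm·c² = 0.35906 × 931.5 MeV/u = 334.464 MeV
BE/A = 334.464 MeV / 39 = 8.576 MeV/nucleon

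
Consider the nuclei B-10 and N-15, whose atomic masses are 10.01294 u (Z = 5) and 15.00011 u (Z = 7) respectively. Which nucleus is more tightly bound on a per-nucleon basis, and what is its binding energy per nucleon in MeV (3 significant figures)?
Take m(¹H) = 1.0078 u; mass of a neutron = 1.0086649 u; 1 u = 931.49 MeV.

N-15; 7.69 MeV/nucleon

B-10: Σm = 5(1.0078) + 5(1.0086649) = 10.0823245 u; Δm = 0.0693845 u; E_B = 64.631 MeV; E_B/A = 6.463 MeV
N-15: Σm = 7(1.0078) + 8(1.0086649) = 15.1239192 u; Δm = 0.1238092 u; E_B = 115.327 MeV; E_B/A = 7.688 MeV
N-15 has the higher binding energy per nucleon, so it is the more tightly bound nucleus.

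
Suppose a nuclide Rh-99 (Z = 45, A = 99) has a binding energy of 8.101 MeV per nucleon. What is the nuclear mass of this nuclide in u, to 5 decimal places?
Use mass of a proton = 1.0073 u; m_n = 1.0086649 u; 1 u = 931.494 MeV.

Total binding energy = 99 × 8.101 = 801.999 MeV
Mass defect = 801.999 MeV / (931.494 MeV/u) = 0.8609814 u
Constituent mass = 45(1.0073) + 54(1.0086649) = 99.7964046 u
Nuclear mass = 99.7964046 − 0.8609814 = 98.9354232 u ≈ 98.93542 u (to 5 decimal places)

98.93542 u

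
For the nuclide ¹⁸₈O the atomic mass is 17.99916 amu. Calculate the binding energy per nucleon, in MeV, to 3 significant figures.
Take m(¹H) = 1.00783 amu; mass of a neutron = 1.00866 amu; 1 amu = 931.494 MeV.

7.77 MeV/nucleon

Z = 8, so N = A − Z = 18 − 8 = 10.
Σm = 8·m(¹H) + 10·m_n = 8.06264 + 10.08660 = 18.14924 amu
Δm = 18.14924 − 17.99916 = 0.15008 amu
Binding energy = Δm·c² = 0.15008 × 931.494 MeV/amu = 139.799 MeV
Per nucleon: 139.799 / 18 = 7.767 MeV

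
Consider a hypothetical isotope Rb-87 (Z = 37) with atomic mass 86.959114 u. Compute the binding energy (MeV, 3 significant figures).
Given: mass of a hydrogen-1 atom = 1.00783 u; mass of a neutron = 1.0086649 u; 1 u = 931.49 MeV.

712 MeV

Z = 37, so N = A − Z = 87 − 37 = 50.
Total constituent mass: 37 × 1.00783 + 50 × 1.0086649 = 87.7229550 u
Mass defect Δm = 87.7229550 − 86.959114 = 0.7638410 u
E_B = 0.7638410 × 931.49 = 711.510 MeV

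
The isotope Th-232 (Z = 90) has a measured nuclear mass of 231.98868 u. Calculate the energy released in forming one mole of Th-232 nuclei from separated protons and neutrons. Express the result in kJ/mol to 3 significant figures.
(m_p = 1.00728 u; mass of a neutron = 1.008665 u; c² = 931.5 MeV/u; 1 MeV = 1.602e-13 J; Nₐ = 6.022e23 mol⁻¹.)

1.70e+11 kJ/mol

Total constituent mass: 90 × 1.00728 + 142 × 1.008665 = 233.885630 u
The mass defect is 233.885630 − 231.98868 = 1.896950 u.
Binding energy = Δm·c² = 1.896950 × 931.5 MeV/u = 1767.01 MeV
Per nucleus in joules: 1767.01 MeV × 1.602e-13 J/MeV = 2.8308e-10 J
Per mole: 2.8308e-10 J × 6.022e23 mol⁻¹ = 1.7047e+14 J/mol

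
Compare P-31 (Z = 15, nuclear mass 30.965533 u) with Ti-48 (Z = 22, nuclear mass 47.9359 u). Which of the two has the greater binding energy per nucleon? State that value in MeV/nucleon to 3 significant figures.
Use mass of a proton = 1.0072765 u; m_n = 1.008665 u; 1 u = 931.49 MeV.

Ti-48; 8.72 MeV/nucleon

P-31: Σm = 15(1.0072765) + 16(1.008665) = 31.2477875 u; Δm = 0.2822545 u; E_B = 262.92 MeV; E_B/A = 8.481 MeV
Ti-48: Σm = 22(1.0072765) + 26(1.008665) = 48.3853730 u; Δm = 0.4494730 u; E_B = 418.6796 MeV; E_B/A = 8.722 MeV
Ti-48 has the higher binding energy per nucleon, so it is the more tightly bound nucleus.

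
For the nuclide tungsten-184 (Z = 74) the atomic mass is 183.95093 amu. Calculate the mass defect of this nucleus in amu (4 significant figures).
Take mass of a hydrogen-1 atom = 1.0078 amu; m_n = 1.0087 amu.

Z = 74, so N = A − Z = 184 − 74 = 110.
Σm = 74·m(¹H) + 110·m_n = 74.5772 + 110.9570 = 185.5342 amu
Δm = 185.5342 − 183.95093 = 1.58327 amu

1.583 amu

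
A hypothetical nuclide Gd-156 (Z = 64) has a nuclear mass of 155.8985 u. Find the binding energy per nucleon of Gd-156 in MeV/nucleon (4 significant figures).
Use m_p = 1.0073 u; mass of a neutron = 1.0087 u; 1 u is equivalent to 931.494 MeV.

The nucleus contains 64 protons and 156 − 64 = 92 neutrons.
Mass of separated nucleons = 64(1.0073) + 92(1.0087) = 64.4672 + 92.8004 = 157.2676 u
The mass defect is 157.2676 − 155.8985 = 1.3691 u.
E_B = 1.3691 × 931.494 = 1275.31 MeV
Per nucleon: 1275.31 / 156 = 8.175 MeV

8.175 MeV/nucleon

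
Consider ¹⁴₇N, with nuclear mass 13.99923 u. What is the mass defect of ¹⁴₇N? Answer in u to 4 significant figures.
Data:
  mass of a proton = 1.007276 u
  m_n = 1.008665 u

The nucleus contains 7 protons and 14 − 7 = 7 neutrons.
Mass of separated nucleons = 7(1.007276) + 7(1.008665) = 7.050932 + 7.060655 = 14.111587 u
The mass defect is 14.111587 − 13.99923 = 0.112357 u.

0.1124 u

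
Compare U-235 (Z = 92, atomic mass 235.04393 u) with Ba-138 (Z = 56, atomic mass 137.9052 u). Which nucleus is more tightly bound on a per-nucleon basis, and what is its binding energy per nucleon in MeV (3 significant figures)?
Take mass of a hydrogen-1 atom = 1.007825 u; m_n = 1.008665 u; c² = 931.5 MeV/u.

U-235: Σm = 92(1.007825) + 143(1.008665) = 236.958995 u; Δm = 1.915065 u; E_B = 1783.9 MeV; E_B/A = 7.591 MeV
Ba-138: Σm = 56(1.007825) + 82(1.008665) = 139.148730 u; Δm = 1.243530 u; E_B = 1158.35 MeV; E_B/A = 8.394 MeV
Ba-138 has the higher binding energy per nucleon, so it is the more tightly bound nucleus.

Ba-138; 8.39 MeV/nucleon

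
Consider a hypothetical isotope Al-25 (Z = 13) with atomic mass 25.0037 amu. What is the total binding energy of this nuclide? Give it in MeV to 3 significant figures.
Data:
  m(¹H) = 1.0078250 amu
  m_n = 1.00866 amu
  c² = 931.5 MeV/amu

Z = 13, so N = A − Z = 25 − 13 = 12.
Σm = 13·m(¹H) + 12·m_n = 13.1017250 + 12.10392 = 25.2056450 amu
Mass defect Δm = 25.2056450 − 25.0037 = 0.2019450 amu
E_B = 0.2019450 × 931.5 = 188.112 MeV

188 MeV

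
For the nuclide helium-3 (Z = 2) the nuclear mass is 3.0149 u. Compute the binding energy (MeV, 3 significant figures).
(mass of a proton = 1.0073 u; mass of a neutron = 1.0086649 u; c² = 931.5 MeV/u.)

7.79 MeV

With 2 protons and 1 neutrons (A = 3):
Total constituent mass: 2 × 1.0073 + 1 × 1.0086649 = 3.0232649 u
Mass defect Δm = 3.0232649 − 3.0149 = 0.0083649 u
Binding energy = Δm·c² = 0.0083649 × 931.5 MeV/u = 7.79190 MeV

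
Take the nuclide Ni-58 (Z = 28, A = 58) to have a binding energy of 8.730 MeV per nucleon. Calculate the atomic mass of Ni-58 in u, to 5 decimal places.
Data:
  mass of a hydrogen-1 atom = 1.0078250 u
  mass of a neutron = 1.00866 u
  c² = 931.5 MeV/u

57.93533 u

Total binding energy = 58 × 8.730 = 506.340 MeV
Mass defect = 506.340 MeV / (931.5 MeV/u) = 0.5435749 u
Constituent mass = 28(1.0078250) + 30(1.00866) = 58.4789000 u
Atomic mass = 58.4789000 − 0.5435749 = 57.9353251 u ≈ 57.93533 u (to 5 decimal places)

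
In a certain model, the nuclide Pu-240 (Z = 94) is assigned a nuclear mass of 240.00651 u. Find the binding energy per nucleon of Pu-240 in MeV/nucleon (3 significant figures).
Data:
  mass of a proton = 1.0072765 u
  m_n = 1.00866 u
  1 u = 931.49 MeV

7.54 MeV/nucleon

Total constituent mass: 94 × 1.0072765 + 146 × 1.00866 = 241.9483510 u
Δm = 241.9483510 − 240.00651 = 1.9418410 u
Converting to energy: 1.9418410 u × 931.49 MeV/u = 1808.81 MeV
Per nucleon: 1808.81 / 240 = 7.537 MeV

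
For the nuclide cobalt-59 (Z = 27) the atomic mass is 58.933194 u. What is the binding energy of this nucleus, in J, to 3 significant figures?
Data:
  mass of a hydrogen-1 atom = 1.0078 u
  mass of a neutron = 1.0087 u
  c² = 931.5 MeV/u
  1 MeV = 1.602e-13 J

Σm = 27·m(¹H) + 32·m_n = 27.2106 + 32.2784 = 59.4890 u
Δm = 59.4890 − 58.933194 = 0.555806 u
E_B = 0.555806 × 931.5 = 517.733 MeV
In joules: 517.733 MeV × 1.602e-13 J/MeV = 8.2941e-11 J

8.29e-11 J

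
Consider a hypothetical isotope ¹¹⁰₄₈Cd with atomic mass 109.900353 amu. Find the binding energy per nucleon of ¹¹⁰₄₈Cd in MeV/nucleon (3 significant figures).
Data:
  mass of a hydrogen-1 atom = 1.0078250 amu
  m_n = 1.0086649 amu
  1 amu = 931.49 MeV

8.57 MeV/nucleon

With 48 protons and 62 neutrons (A = 110):
Total constituent mass: 48 × 1.0078250 + 62 × 1.0086649 = 110.9128238 amu
Mass defect Δm = 110.9128238 − 109.900353 = 1.0124708 amu
Binding energy = Δm·c² = 1.0124708 × 931.49 MeV/amu = 943.106 MeV
Dividing by A = 110 gives 8.574 MeV per nucleon.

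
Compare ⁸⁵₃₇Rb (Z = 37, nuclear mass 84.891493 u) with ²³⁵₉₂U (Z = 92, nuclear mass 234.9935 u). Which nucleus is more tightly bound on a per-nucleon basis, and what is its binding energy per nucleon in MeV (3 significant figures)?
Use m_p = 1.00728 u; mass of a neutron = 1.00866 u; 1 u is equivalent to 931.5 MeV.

⁸⁵₃₇Rb; 8.70 MeV/nucleon

⁸⁵₃₇Rb: Σm = 37(1.00728) + 48(1.00866) = 85.68504 u; Δm = 0.793547 u; E_B = 739.19 MeV; E_B/A = 8.696 MeV
²³⁵₉₂U: Σm = 92(1.00728) + 143(1.00866) = 236.90814 u; Δm = 1.91464 u; E_B = 1783.5 MeV; E_B/A = 7.589 MeV
⁸⁵₃₇Rb has the higher binding energy per nucleon, so it is the more tightly bound nucleus.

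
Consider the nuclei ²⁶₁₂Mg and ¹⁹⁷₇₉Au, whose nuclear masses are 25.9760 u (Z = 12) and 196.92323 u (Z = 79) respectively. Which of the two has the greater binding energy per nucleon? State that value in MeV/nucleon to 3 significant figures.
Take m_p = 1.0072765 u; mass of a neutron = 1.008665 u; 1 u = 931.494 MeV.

²⁶₁₂Mg: Σm = 12(1.0072765) + 14(1.008665) = 26.2086280 u; Δm = 0.2326280 u; E_B = 216.69 MeV; E_B/A = 8.334 MeV
¹⁹⁷₇₉Au: Σm = 79(1.0072765) + 118(1.008665) = 198.5973135 u; Δm = 1.6740835 u; E_B = 1559.4 MeV; E_B/A = 7.916 MeV
²⁶₁₂Mg has the higher binding energy per nucleon, so it is the more tightly bound nucleus.

²⁶₁₂Mg; 8.33 MeV/nucleon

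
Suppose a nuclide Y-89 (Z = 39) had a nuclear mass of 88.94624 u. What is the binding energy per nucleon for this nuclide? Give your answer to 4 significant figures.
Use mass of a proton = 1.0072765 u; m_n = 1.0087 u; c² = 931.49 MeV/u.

8.086 MeV/nucleon

Z = 39, so N = A − Z = 89 − 39 = 50.
Σm = 39·m_p + 50·m_n = 39.2837835 + 50.4350 = 89.7187835 u
Mass defect Δm = 89.7187835 − 88.94624 = 0.7725435 u
E_B = 0.7725435 × 931.49 = 719.617 MeV
Per nucleon: 719.617 / 89 = 8.086 MeV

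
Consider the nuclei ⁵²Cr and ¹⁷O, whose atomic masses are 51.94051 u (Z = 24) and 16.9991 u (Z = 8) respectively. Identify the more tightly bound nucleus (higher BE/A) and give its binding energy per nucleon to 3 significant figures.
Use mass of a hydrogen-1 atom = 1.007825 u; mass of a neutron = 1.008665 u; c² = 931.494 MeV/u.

⁵²Cr; 8.78 MeV/nucleon

⁵²Cr: Σm = 24(1.007825) + 28(1.008665) = 52.430420 u; Δm = 0.489910 u; E_B = 456.35 MeV; E_B/A = 8.776 MeV
¹⁷O: Σm = 8(1.007825) + 9(1.008665) = 17.140585 u; Δm = 0.141485 u; E_B = 131.79 MeV; E_B/A = 7.752 MeV
⁵²Cr has the higher binding energy per nucleon, so it is the more tightly bound nucleus.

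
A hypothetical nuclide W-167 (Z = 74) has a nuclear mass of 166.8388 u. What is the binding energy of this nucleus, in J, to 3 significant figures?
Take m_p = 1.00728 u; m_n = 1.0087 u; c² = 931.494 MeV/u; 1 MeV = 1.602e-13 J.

2.25e-10 J

With 74 protons and 93 neutrons (A = 167):
Mass of separated nucleons = 74(1.00728) + 93(1.0087) = 74.53872 + 93.8091 = 168.34782 u
Δm = 168.34782 − 166.8388 = 1.50902 u
Binding energy = Δm·c² = 1.50902 × 931.494 MeV/u = 1405.64 MeV
In joules: 1405.64 MeV × 1.602e-13 J/MeV = 2.2518e-10 J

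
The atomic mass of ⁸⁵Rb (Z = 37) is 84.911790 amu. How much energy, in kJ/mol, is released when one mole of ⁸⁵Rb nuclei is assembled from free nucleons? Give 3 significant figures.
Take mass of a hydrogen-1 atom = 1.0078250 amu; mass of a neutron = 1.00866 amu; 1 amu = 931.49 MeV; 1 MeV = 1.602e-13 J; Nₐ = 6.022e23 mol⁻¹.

7.13e+10 kJ/mol

The nucleus contains 37 protons and 85 − 37 = 48 neutrons.
Σm = 37·m(¹H) + 48·m_n = 37.2895250 + 48.41568 = 85.7052050 amu
Δm = 85.7052050 − 84.911790 = 0.7934150 amu
Binding energy = Δm·c² = 0.7934150 × 931.49 MeV/amu = 739.058 MeV
Per nucleus in joules: 739.058 MeV × 1.602e-13 J/MeV = 1.1840e-10 J
Per mole: 1.1840e-10 J × 6.022e23 mol⁻¹ = 7.1300e+13 J/mol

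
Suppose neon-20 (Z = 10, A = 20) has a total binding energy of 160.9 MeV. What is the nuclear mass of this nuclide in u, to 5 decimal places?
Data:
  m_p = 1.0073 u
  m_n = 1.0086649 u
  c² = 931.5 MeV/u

Mass defect = 160.9 MeV / (931.5 MeV/u) = 0.1727322 u
Constituent mass = 10(1.0073) + 10(1.0086649) = 20.1596490 u
Nuclear mass = 20.1596490 − 0.1727322 = 19.9869168 u ≈ 19.98692 u (to 5 decimal places)

19.98692 u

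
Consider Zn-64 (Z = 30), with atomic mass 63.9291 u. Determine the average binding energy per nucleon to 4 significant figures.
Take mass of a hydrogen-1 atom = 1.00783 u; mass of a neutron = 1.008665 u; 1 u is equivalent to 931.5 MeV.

Z = 30, so N = A − Z = 64 − 30 = 34.
Σm = 30·m(¹H) + 34·m_n = 30.23490 + 34.294610 = 64.529510 u
The mass defect is 64.529510 − 63.9291 = 0.600410 u.
Converting to energy: 0.600410 u × 931.5 MeV/u = 559.282 MeV
BE/A = 559.282 MeV / 64 = 8.739 MeV/nucleon

8.739 MeV/nucleon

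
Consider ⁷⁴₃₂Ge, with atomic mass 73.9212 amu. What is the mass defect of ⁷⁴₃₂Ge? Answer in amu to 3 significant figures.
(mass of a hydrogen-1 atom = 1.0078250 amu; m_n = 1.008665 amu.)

Σm = 32·m(¹H) + 42·m_n = 32.2504000 + 42.363930 = 74.6143300 amu
Δm = 74.6143300 − 73.9212 = 0.6931300 amu

0.693 amu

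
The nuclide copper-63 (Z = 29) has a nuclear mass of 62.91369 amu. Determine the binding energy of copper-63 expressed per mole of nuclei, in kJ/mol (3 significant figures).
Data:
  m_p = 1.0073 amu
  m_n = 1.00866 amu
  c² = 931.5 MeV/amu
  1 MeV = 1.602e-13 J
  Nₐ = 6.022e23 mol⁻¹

5.32e+10 kJ/mol

Total constituent mass: 29 × 1.0073 + 34 × 1.00866 = 63.50614 amu
The mass defect is 63.50614 − 62.91369 = 0.59245 amu.
Binding energy = Δm·c² = 0.59245 × 931.5 MeV/amu = 551.867 MeV
Per nucleus in joules: 551.867 MeV × 1.602e-13 J/MeV = 8.8409e-11 J
Per mole: 8.8409e-11 J × 6.022e23 mol⁻¹ = 5.3240e+13 J/mol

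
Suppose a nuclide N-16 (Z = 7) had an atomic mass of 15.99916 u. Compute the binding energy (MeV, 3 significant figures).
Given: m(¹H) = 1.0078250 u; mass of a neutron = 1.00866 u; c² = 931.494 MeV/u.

124 MeV

With 7 protons and 9 neutrons (A = 16):
Total constituent mass: 7 × 1.0078250 + 9 × 1.00866 = 16.1327150 u
Mass defect Δm = 16.1327150 − 15.99916 = 0.1335550 u
Binding energy = Δm·c² = 0.1335550 × 931.494 MeV/u = 124.406 MeV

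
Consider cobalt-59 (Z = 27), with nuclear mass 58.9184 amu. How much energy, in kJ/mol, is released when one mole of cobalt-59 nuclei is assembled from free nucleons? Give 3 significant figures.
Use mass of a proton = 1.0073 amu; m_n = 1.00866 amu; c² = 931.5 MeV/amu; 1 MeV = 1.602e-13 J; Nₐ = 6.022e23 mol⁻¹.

With 27 protons and 32 neutrons (A = 59):
Σm = 27·m_p + 32·m_n = 27.1971 + 32.27712 = 59.47422 amu
Δm = 59.47422 − 58.9184 = 0.55582 amu
E_B = 0.55582 × 931.5 = 517.746 MeV
Per nucleus in joules: 517.746 MeV × 1.602e-13 J/MeV = 8.2943e-11 J
Per mole: 8.2943e-11 J × 6.022e23 mol⁻¹ = 4.9948e+13 J/mol

4.99e+10 kJ/mol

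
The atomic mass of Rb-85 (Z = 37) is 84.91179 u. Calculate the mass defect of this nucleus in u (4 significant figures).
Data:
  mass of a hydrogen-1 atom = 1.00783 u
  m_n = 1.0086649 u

0.7938 u

With 37 protons and 48 neutrons (A = 85):
Total constituent mass: 37 × 1.00783 + 48 × 1.0086649 = 85.7056252 u
Δm = 85.7056252 − 84.91179 = 0.7938352 u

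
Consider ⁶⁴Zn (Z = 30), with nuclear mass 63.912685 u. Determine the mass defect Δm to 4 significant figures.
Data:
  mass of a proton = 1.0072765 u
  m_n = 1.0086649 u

0.6002 u

Total constituent mass: 30 × 1.0072765 + 34 × 1.0086649 = 64.5129016 u
The mass defect is 64.5129016 − 63.912685 = 0.6002166 u.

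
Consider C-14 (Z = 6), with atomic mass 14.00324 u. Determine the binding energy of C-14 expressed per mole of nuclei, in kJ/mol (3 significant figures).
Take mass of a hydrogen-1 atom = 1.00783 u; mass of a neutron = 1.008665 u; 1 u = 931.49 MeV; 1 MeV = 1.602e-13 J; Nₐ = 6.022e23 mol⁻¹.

Total constituent mass: 6 × 1.00783 + 8 × 1.008665 = 14.116300 u
The mass defect is 14.116300 − 14.00324 = 0.113060 u.
E_B = 0.113060 × 931.49 = 105.314 MeV
Per nucleus in joules: 105.314 MeV × 1.602e-13 J/MeV = 1.6871e-11 J
Per mole: 1.6871e-11 J × 6.022e23 mol⁻¹ = 1.0160e+13 J/mol

1.02e+10 kJ/mol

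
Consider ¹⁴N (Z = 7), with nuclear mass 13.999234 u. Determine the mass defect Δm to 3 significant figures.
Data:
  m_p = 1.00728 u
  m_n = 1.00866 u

The nucleus contains 7 protons and 14 − 7 = 7 neutrons.
Mass of separated nucleons = 7(1.00728) + 7(1.00866) = 7.05096 + 7.06062 = 14.11158 u
The mass defect is 14.11158 − 13.999234 = 0.112346 u.

0.112 u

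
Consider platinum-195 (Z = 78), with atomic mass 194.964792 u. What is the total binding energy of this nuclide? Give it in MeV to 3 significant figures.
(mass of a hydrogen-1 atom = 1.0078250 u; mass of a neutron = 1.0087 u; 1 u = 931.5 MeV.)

With 78 protons and 117 neutrons (A = 195):
Σm = 78·m(¹H) + 117·m_n = 78.6103500 + 118.0179 = 196.6282500 u
Δm = 196.6282500 − 194.964792 = 1.6634580 u
Binding energy = Δm·c² = 1.6634580 × 931.5 MeV/u = 1549.51 MeV

1550 MeV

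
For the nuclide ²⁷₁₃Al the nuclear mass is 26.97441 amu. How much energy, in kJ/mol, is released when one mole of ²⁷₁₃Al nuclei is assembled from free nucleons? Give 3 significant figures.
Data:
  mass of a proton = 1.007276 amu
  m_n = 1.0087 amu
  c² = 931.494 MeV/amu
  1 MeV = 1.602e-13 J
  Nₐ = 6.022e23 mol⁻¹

Z = 13, so N = A − Z = 27 − 13 = 14.
Mass of separated nucleons = 13(1.007276) + 14(1.0087) = 13.094588 + 14.1218 = 27.216388 amu
Δm = 27.216388 − 26.97441 = 0.241978 amu
E_B = 0.241978 × 931.494 = 225.401 MeV
Per nucleus in joules: 225.401 MeV × 1.602e-13 J/MeV = 3.6109e-11 J
Per mole: 3.6109e-11 J × 6.022e23 mol⁻¹ = 2.1745e+13 J/mol

2.17e+10 kJ/mol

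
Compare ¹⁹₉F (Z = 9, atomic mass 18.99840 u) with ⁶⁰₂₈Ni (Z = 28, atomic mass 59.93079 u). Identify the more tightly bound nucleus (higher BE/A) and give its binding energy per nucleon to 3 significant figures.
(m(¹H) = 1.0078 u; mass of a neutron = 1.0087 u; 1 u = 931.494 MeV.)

⁶⁰₂₈Ni; 8.79 MeV/nucleon

¹⁹₉F: Σm = 9(1.0078) + 10(1.0087) = 19.1572 u; Δm = 0.15880 u; E_B = 147.92 MeV; E_B/A = 7.785 MeV
⁶⁰₂₈Ni: Σm = 28(1.0078) + 32(1.0087) = 60.4968 u; Δm = 0.56601 u; E_B = 527.23 MeV; E_B/A = 8.787 MeV
⁶⁰₂₈Ni has the higher binding energy per nucleon, so it is the more tightly bound nucleus.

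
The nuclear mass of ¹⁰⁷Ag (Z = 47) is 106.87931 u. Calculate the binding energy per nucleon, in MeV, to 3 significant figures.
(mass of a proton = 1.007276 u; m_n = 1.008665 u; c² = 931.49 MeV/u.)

8.55 MeV/nucleon

The nucleus contains 47 protons and 107 − 47 = 60 neutrons.
Mass of separated nucleons = 47(1.007276) + 60(1.008665) = 47.341972 + 60.519900 = 107.861872 u
Δm = 107.861872 − 106.87931 = 0.982562 u
E_B = 0.982562 × 931.49 = 915.247 MeV
Dividing by A = 107 gives 8.554 MeV per nucleon.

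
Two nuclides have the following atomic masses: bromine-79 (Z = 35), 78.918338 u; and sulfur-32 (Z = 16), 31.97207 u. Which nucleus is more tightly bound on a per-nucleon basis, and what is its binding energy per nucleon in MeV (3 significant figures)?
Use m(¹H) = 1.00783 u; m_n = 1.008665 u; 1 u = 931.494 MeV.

bromine-79; 8.69 MeV/nucleon

bromine-79: Σm = 35(1.00783) + 44(1.008665) = 79.655310 u; Δm = 0.736972 u; E_B = 686.48 MeV; E_B/A = 8.690 MeV
sulfur-32: Σm = 16(1.00783) + 16(1.008665) = 32.263920 u; Δm = 0.291850 u; E_B = 271.86 MeV; E_B/A = 8.496 MeV
bromine-79 has the higher binding energy per nucleon, so it is the more tightly bound nucleus.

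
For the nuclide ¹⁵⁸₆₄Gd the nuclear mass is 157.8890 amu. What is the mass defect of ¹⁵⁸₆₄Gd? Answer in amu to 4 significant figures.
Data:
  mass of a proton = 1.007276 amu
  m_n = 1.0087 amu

Z = 64, so N = A − Z = 158 − 64 = 94.
Σm = 64·m_p + 94·m_n = 64.465664 + 94.8178 = 159.283464 amu
Mass defect Δm = 159.283464 − 157.8890 = 1.394464 amu

1.394 amu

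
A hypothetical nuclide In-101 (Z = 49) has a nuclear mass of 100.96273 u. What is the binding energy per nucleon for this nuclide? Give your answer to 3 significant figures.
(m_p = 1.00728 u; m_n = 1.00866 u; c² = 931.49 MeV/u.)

Z = 49, so N = A − Z = 101 − 49 = 52.
Total constituent mass: 49 × 1.00728 + 52 × 1.00866 = 101.80704 u
The mass defect is 101.80704 − 100.96273 = 0.84431 u.
Binding energy = Δm·c² = 0.84431 × 931.49 MeV/u = 786.466 MeV
Per nucleon: 786.466 / 101 = 7.787 MeV

7.79 MeV/nucleon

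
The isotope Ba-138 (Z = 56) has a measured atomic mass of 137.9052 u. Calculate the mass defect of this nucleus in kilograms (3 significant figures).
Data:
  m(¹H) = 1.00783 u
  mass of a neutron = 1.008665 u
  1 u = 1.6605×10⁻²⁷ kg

Z = 56, so N = A − Z = 138 − 56 = 82.
Total constituent mass: 56 × 1.00783 + 82 × 1.008665 = 139.149010 u
The mass defect is 139.149010 − 137.9052 = 1.243810 u.
In SI units: 1.243810 u × 1.6605×10⁻²⁷ kg/u = 2.0653e-27 kg

2.07e-27 kg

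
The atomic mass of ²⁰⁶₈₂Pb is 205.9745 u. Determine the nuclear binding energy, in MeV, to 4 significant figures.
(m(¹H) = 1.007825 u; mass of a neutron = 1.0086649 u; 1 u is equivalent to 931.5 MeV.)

1622 MeV

Total constituent mass: 82 × 1.007825 + 124 × 1.0086649 = 207.7160976 u
The mass defect is 207.7160976 − 205.9745 = 1.7415976 u.
Converting to energy: 1.7415976 u × 931.5 MeV/u = 1622.30 MeV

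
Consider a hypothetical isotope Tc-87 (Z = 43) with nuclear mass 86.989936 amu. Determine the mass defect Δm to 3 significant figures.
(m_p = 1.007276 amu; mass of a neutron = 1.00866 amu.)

Mass of separated nucleons = 43(1.007276) + 44(1.00866) = 43.312868 + 44.38104 = 87.693908 amu
Δm = 87.693908 − 86.989936 = 0.703972 amu

0.704 amu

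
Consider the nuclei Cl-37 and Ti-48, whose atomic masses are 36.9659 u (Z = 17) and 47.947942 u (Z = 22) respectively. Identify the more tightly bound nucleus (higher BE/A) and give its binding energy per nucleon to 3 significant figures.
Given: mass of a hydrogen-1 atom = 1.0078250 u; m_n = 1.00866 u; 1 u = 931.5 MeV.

Cl-37: Σm = 17(1.0078250) + 20(1.00866) = 37.3062250 u; Δm = 0.3403250 u; E_B = 317.01 MeV; E_B/A = 8.568 MeV
Ti-48: Σm = 22(1.0078250) + 26(1.00866) = 48.3973100 u; Δm = 0.4493680 u; E_B = 418.59 MeV; E_B/A = 8.721 MeV
Ti-48 has the higher binding energy per nucleon, so it is the more tightly bound nucleus.

Ti-48; 8.72 MeV/nucleon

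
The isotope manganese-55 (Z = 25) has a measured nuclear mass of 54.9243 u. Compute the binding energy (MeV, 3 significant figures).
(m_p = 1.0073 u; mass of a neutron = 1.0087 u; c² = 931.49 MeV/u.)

With 25 protons and 30 neutrons (A = 55):
Total constituent mass: 25 × 1.0073 + 30 × 1.0087 = 55.4435 u
Δm = 55.4435 − 54.9243 = 0.5192 u
Converting to energy: 0.5192 u × 931.49 MeV/u = 483.630 MeV

484 MeV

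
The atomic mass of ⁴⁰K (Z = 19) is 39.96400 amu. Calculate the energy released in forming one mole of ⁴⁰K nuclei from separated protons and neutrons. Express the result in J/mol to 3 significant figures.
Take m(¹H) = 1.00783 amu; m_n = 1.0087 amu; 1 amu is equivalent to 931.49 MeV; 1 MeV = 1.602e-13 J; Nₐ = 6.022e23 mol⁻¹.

Mass of separated nucleons = 19(1.00783) + 21(1.0087) = 19.14877 + 21.1827 = 40.33147 amu
The mass defect is 40.33147 − 39.96400 = 0.36747 amu.
Binding energy = Δm·c² = 0.36747 × 931.49 MeV/amu = 342.295 MeV
Per nucleus in joules: 342.295 MeV × 1.602e-13 J/MeV = 5.4836e-11 J
Per mole: 5.4836e-11 J × 6.022e23 mol⁻¹ = 3.3022e+13 J/mol

3.30e+13 J/mol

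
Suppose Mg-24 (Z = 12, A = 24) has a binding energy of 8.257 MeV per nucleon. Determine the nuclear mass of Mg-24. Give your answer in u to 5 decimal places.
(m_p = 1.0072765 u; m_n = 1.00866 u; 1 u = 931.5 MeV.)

Total binding energy = 24 × 8.257 = 198.168 MeV
Mass defect = 198.168 MeV / (931.5 MeV/u) = 0.2127407 u
Constituent mass = 12(1.0072765) + 12(1.00866) = 24.1912380 u
Nuclear mass = 24.1912380 − 0.2127407 = 23.9784973 u ≈ 23.97850 u (to 5 decimal places)

23.97850 u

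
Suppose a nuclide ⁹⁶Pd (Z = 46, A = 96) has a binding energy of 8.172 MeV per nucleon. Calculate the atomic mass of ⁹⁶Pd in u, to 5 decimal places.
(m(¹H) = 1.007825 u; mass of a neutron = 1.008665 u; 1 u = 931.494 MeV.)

Total binding energy = 96 × 8.172 = 784.512 MeV
Mass defect = 784.512 MeV / (931.494 MeV/u) = 0.8422083 u
Constituent mass = 46(1.007825) + 50(1.008665) = 96.793200 u
Atomic mass = 96.793200 − 0.8422083 = 95.9509917 u ≈ 95.95099 u (to 5 decimal places)

95.95099 u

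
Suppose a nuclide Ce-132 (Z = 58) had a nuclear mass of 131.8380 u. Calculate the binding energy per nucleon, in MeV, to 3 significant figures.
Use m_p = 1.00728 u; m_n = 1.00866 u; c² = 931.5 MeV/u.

8.65 MeV/nucleon

With 58 protons and 74 neutrons (A = 132):
Mass of separated nucleons = 58(1.00728) + 74(1.00866) = 58.42224 + 74.64084 = 133.06308 u
Mass defect Δm = 133.06308 − 131.8380 = 1.22508 u
E_B = 1.22508 × 931.5 = 1141.16 MeV
Dividing by A = 132 gives 8.645 MeV per nucleon.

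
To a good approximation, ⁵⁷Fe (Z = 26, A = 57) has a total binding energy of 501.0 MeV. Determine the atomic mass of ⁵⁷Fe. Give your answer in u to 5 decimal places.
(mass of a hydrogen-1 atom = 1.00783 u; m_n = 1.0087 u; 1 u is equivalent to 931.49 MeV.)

56.93543 u

Mass defect = 501.0 MeV / (931.49 MeV/u) = 0.5378480 u
Constituent mass = 26(1.00783) + 31(1.0087) = 57.47328 u
Atomic mass = 57.47328 − 0.5378480 = 56.9354320 u ≈ 56.93543 u (to 5 decimal places)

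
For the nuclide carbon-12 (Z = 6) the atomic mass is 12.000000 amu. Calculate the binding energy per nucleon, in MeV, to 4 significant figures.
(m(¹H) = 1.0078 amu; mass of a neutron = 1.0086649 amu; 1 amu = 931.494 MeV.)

With 6 protons and 6 neutrons (A = 12):
Total constituent mass: 6 × 1.0078 + 6 × 1.0086649 = 12.0987894 amu
Mass defect Δm = 12.0987894 − 12.000000 = 0.0987894 amu
Converting to energy: 0.0987894 amu × 931.494 MeV/amu = 92.0217 MeV
Dividing by A = 12 gives 7.668 MeV per nucleon.

7.668 MeV/nucleon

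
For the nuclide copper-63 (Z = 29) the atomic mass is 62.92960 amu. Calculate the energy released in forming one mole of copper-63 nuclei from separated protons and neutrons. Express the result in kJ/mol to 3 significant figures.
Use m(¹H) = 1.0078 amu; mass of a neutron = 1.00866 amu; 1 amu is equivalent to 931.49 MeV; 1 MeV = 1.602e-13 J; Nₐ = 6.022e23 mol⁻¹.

The nucleus contains 29 protons and 63 − 29 = 34 neutrons.
Total constituent mass: 29 × 1.0078 + 34 × 1.00866 = 63.52064 amu
The mass defect is 63.52064 − 62.92960 = 0.59104 amu.
E_B = 0.59104 × 931.49 = 550.548 MeV
Per nucleus in joules: 550.548 MeV × 1.602e-13 J/MeV = 8.8198e-11 J
Per mole: 8.8198e-11 J × 6.022e23 mol⁻¹ = 5.3113e+13 J/mol

5.31e+10 kJ/mol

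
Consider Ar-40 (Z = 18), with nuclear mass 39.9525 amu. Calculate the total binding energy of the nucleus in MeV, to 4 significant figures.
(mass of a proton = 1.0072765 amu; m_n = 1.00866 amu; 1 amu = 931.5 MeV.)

Total constituent mass: 18 × 1.0072765 + 22 × 1.00866 = 40.3214970 amu
Δm = 40.3214970 − 39.9525 = 0.3689970 amu
E_B = 0.3689970 × 931.5 = 343.721 MeV

343.7 MeV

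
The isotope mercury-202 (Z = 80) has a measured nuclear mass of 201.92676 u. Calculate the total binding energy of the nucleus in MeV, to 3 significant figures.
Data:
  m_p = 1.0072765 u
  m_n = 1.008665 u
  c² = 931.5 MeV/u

1600 MeV

Σm = 80·m_p + 122·m_n = 80.5821200 + 123.057130 = 203.6392500 u
The mass defect is 203.6392500 − 201.92676 = 1.7124900 u.
Converting to energy: 1.7124900 u × 931.5 MeV/u = 1595.18 MeV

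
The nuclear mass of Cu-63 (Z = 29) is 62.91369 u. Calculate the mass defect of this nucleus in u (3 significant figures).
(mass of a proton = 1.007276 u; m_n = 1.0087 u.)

0.593 u

Σm = 29·m_p + 34·m_n = 29.211004 + 34.2958 = 63.506804 u
Mass defect Δm = 63.506804 − 62.91369 = 0.593114 u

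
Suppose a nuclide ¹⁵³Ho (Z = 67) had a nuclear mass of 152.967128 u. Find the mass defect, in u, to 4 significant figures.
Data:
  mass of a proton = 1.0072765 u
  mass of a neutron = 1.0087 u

With 67 protons and 86 neutrons (A = 153):
Mass of separated nucleons = 67(1.0072765) + 86(1.0087) = 67.4875255 + 86.7482 = 154.2357255 u
Mass defect Δm = 154.2357255 − 152.967128 = 1.2685975 u

1.269 u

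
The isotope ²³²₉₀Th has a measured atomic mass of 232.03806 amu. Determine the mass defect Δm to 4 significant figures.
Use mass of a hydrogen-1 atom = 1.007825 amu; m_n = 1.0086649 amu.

1.897 amu

The nucleus contains 90 protons and 232 − 90 = 142 neutrons.
Mass of separated nucleons = 90(1.007825) + 142(1.0086649) = 90.704250 + 143.2304158 = 233.9346658 amu
Δm = 233.9346658 − 232.03806 = 1.8966058 amu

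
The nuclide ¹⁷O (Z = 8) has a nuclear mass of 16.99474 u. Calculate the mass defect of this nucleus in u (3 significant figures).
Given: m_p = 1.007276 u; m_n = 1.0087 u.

With 8 protons and 9 neutrons (A = 17):
Σm = 8·m_p + 9·m_n = 8.058208 + 9.0783 = 17.136508 u
Δm = 17.136508 − 16.99474 = 0.141768 u

0.142 u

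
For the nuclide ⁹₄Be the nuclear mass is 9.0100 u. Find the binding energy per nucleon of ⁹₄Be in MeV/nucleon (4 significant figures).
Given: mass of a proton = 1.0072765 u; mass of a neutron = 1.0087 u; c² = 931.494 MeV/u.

6.480 MeV/nucleon

With 4 protons and 5 neutrons (A = 9):
Mass of separated nucleons = 4(1.0072765) + 5(1.0087) = 4.0291060 + 5.0435 = 9.0726060 u
The mass defect is 9.0726060 − 9.0100 = 0.0626060 u.
Binding energy = Δm·c² = 0.0626060 × 931.494 MeV/u = 58.3171 MeV
BE/A = 58.3171 MeV / 9 = 6.480 MeV/nucleon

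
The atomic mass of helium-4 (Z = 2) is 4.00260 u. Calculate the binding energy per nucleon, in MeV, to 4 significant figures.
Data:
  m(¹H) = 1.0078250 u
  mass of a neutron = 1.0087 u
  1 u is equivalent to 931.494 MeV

7.091 MeV/nucleon

Z = 2, so N = A − Z = 4 − 2 = 2.
Total constituent mass: 2 × 1.0078250 + 2 × 1.0087 = 4.0330500 u
Δm = 4.0330500 − 4.00260 = 0.0304500 u
E_B = 0.0304500 × 931.494 = 28.3640 MeV
BE/A = 28.3640 MeV / 4 = 7.091 MeV/nucleon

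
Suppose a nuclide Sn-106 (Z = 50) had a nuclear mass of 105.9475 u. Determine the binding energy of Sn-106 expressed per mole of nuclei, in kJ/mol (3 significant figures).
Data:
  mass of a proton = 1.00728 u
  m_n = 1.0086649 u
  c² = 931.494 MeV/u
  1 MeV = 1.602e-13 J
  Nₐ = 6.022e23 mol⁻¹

With 50 protons and 56 neutrons (A = 106):
Mass of separated nucleons = 50(1.00728) + 56(1.0086649) = 50.36400 + 56.4852344 = 106.8492344 u
Mass defect Δm = 106.8492344 − 105.9475 = 0.9017344 u
E_B = 0.9017344 × 931.494 = 839.960 MeV
Per nucleus in joules: 839.960 MeV × 1.602e-13 J/MeV = 1.3456e-10 J
Per mole: 1.3456e-10 J × 6.022e23 mol⁻¹ = 8.1032e+13 J/mol

8.10e+10 kJ/mol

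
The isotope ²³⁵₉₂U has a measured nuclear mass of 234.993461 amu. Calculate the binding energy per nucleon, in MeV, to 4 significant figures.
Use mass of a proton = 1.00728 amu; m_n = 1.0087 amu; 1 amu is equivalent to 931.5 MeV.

With 92 protons and 143 neutrons (A = 235):
Total constituent mass: 92 × 1.00728 + 143 × 1.0087 = 236.91386 amu
The mass defect is 236.91386 − 234.993461 = 1.920399 amu.
E_B = 1.920399 × 931.5 = 1788.85 MeV
Dividing by A = 235 gives 7.612 MeV per nucleon.

7.612 MeV/nucleon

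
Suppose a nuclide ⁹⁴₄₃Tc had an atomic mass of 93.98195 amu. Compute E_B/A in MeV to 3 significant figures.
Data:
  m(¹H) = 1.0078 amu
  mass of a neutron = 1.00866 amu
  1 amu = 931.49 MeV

7.88 MeV/nucleon

Σm = 43·m(¹H) + 51·m_n = 43.3354 + 51.44166 = 94.77706 amu
Δm = 94.77706 − 93.98195 = 0.79511 amu
Converting to energy: 0.79511 amu × 931.49 MeV/amu = 740.637 MeV
Dividing by A = 94 gives 7.879 MeV per nucleon.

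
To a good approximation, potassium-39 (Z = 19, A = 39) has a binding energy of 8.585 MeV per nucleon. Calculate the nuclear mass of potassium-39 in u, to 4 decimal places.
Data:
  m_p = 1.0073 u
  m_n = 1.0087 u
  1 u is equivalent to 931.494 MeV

Total binding energy = 39 × 8.585 = 334.815 MeV
Mass defect = 334.815 MeV / (931.494 MeV/u) = 0.359439 u
Constituent mass = 19(1.0073) + 20(1.0087) = 39.3127 u
Nuclear mass = 39.3127 − 0.359439 = 38.953261 u ≈ 38.9533 u (to 4 decimal places)

38.9533 u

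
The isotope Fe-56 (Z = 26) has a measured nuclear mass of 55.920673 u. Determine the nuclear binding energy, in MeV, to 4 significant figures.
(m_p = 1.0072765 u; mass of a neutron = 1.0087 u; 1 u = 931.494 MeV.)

493.2 MeV

With 26 protons and 30 neutrons (A = 56):
Mass of separated nucleons = 26(1.0072765) + 30(1.0087) = 26.1891890 + 30.2610 = 56.4501890 u
Mass defect Δm = 56.4501890 − 55.920673 = 0.5295160 u
E_B = 0.5295160 × 931.494 = 493.241 MeV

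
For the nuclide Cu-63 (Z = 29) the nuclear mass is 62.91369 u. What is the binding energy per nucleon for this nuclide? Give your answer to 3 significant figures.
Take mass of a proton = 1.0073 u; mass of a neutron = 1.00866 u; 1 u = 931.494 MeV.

8.76 MeV/nucleon

Mass of separated nucleons = 29(1.0073) + 34(1.00866) = 29.2117 + 34.29444 = 63.50614 u
The mass defect is 63.50614 − 62.91369 = 0.59245 u.
Binding energy = Δm·c² = 0.59245 × 931.494 MeV/u = 551.864 MeV
Dividing by A = 63 gives 8.760 MeV per nucleon.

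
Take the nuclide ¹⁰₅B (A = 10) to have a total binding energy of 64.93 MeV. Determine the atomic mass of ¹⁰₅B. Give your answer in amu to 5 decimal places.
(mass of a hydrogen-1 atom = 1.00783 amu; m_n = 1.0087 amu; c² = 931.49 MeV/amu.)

Mass defect = 64.93 MeV / (931.49 MeV/amu) = 0.0697055 amu
Constituent mass = 5(1.00783) + 5(1.0087) = 10.08265 amu
Atomic mass = 10.08265 − 0.0697055 = 10.0129445 amu ≈ 10.01294 amu (to 5 decimal places)

10.01294 amu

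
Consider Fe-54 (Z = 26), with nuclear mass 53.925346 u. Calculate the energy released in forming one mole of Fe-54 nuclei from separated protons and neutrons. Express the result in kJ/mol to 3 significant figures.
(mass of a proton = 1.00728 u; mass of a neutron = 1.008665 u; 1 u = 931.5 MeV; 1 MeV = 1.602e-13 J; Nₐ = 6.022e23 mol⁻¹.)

4.55e+10 kJ/mol

The nucleus contains 26 protons and 54 − 26 = 28 neutrons.
Σm = 26·m_p + 28·m_n = 26.18928 + 28.242620 = 54.431900 u
Mass defect Δm = 54.431900 − 53.925346 = 0.506554 u
Converting to energy: 0.506554 u × 931.5 MeV/u = 471.855 MeV
Per nucleus in joules: 471.855 MeV × 1.602e-13 J/MeV = 7.5591e-11 J
Per mole: 7.5591e-11 J × 6.022e23 mol⁻¹ = 4.5521e+13 J/mol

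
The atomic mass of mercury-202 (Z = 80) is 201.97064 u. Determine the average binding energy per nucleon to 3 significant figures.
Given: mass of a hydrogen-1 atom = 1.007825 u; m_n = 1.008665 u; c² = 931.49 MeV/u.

7.90 MeV/nucleon

With 80 protons and 122 neutrons (A = 202):
Σm = 80·m(¹H) + 122·m_n = 80.626000 + 123.057130 = 203.683130 u
The mass defect is 203.683130 − 201.97064 = 1.712490 u.
E_B = 1.712490 × 931.49 = 1595.17 MeV
BE/A = 1595.17 MeV / 202 = 7.897 MeV/nucleon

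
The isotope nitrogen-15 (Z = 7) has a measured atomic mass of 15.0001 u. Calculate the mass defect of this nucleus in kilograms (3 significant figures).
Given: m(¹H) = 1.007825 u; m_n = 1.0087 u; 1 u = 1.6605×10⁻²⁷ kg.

2.06e-28 kg

Z = 7, so N = A − Z = 15 − 7 = 8.
Mass of separated nucleons = 7(1.007825) + 8(1.0087) = 7.054775 + 8.0696 = 15.124375 u
Δm = 15.124375 − 15.0001 = 0.124275 u
In SI units: 0.124275 u × 1.6605×10⁻²⁷ kg/u = 2.0636e-28 kg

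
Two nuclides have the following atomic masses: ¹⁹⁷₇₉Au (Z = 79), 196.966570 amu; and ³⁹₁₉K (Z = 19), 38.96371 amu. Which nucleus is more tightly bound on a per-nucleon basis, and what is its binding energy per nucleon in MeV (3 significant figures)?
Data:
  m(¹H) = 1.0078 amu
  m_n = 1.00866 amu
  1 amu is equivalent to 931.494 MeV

³⁹₁₉K; 8.54 MeV/nucleon

¹⁹⁷₇₉Au: Σm = 79(1.0078) + 118(1.00866) = 198.63808 amu; Δm = 1.671510 amu; E_B = 1557.0 MeV; E_B/A = 7.904 MeV
³⁹₁₉K: Σm = 19(1.0078) + 20(1.00866) = 39.32140 amu; Δm = 0.35769 amu; E_B = 333.19 MeV; E_B/A = 8.543 MeV
³⁹₁₉K has the higher binding energy per nucleon, so it is the more tightly bound nucleus.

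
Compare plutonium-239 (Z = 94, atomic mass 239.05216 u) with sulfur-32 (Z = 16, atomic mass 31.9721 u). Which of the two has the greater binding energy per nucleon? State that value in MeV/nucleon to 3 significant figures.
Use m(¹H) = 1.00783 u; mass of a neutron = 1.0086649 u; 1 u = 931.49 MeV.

plutonium-239: Σm = 94(1.00783) + 145(1.0086649) = 240.9924305 u; Δm = 1.9402705 u; E_B = 1807.3 MeV; E_B/A = 7.562 MeV
sulfur-32: Σm = 16(1.00783) + 16(1.0086649) = 32.2639184 u; Δm = 0.2918184 u; E_B = 271.826 MeV; E_B/A = 8.4946 MeV
sulfur-32 has the higher binding energy per nucleon, so it is the more tightly bound nucleus.

sulfur-32; 8.49 MeV/nucleon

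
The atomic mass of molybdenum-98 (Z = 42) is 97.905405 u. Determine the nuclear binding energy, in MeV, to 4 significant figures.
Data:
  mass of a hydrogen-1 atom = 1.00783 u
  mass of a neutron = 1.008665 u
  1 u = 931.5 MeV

Z = 42, so N = A − Z = 98 − 42 = 56.
Total constituent mass: 42 × 1.00783 + 56 × 1.008665 = 98.814100 u
The mass defect is 98.814100 − 97.905405 = 0.908695 u.
E_B = 0.908695 × 931.5 = 846.449 MeV

846.4 MeV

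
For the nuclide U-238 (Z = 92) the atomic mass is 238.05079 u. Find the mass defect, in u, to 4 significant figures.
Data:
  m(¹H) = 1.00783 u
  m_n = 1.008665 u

Total constituent mass: 92 × 1.00783 + 146 × 1.008665 = 239.985450 u
Mass defect Δm = 239.985450 − 238.05079 = 1.934660 u

1.935 u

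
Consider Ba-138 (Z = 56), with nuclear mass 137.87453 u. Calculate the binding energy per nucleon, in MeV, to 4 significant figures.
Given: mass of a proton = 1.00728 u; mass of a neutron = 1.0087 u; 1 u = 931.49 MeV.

With 56 protons and 82 neutrons (A = 138):
Σm = 56·m_p + 82·m_n = 56.40768 + 82.7134 = 139.12108 u
Δm = 139.12108 − 137.87453 = 1.24655 u
Binding energy = Δm·c² = 1.24655 × 931.49 MeV/u = 1161.15 MeV
BE/A = 1161.15 MeV / 138 = 8.414 MeV/nucleon

8.414 MeV/nucleon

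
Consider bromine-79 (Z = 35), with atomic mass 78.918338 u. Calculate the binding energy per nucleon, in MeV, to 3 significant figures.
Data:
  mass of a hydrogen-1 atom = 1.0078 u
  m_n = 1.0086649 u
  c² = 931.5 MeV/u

8.68 MeV/nucleon

With 35 protons and 44 neutrons (A = 79):
Σm = 35·m(¹H) + 44·m_n = 35.2730 + 44.3812556 = 79.6542556 u
The mass defect is 79.6542556 − 78.918338 = 0.7359176 u.
Binding energy = Δm·c² = 0.7359176 × 931.5 MeV/u = 685.507 MeV
BE/A = 685.507 MeV / 79 = 8.677 MeV/nucleon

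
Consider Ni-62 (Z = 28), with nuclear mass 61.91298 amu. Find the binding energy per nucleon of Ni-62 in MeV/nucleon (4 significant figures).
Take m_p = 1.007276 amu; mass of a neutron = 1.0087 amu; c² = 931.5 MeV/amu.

8.812 MeV/nucleon

The nucleus contains 28 protons and 62 − 28 = 34 neutrons.
Σm = 28·m_p + 34·m_n = 28.203728 + 34.2958 = 62.499528 amu
Mass defect Δm = 62.499528 − 61.91298 = 0.586548 amu
Converting to energy: 0.586548 amu × 931.5 MeV/amu = 546.369 MeV
Per nucleon: 546.369 / 62 = 8.812 MeV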